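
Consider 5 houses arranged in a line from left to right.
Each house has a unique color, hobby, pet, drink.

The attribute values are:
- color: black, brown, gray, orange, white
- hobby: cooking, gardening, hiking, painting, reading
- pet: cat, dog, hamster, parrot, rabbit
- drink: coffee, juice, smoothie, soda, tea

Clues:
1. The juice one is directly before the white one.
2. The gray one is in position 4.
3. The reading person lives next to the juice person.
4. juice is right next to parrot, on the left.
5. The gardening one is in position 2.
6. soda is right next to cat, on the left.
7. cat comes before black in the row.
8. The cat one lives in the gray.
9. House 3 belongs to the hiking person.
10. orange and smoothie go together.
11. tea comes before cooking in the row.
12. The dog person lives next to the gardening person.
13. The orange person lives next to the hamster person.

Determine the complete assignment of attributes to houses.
Solution:

House | Color | Hobby | Pet | Drink
-----------------------------------
  1   | orange | reading | dog | smoothie
  2   | brown | gardening | hamster | juice
  3   | white | hiking | parrot | soda
  4   | gray | painting | cat | tea
  5   | black | cooking | rabbit | coffee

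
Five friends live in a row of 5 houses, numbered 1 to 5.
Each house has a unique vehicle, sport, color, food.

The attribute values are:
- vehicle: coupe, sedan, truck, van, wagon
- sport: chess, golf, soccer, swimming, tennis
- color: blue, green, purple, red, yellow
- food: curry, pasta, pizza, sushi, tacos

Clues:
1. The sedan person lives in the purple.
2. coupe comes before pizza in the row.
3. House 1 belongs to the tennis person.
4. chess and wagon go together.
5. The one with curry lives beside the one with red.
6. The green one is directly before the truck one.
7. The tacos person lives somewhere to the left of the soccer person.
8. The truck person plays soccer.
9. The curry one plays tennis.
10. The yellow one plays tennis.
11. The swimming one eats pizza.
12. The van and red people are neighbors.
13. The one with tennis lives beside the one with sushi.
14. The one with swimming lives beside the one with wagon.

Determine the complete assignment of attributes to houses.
Solution:

House | Vehicle | Sport | Color | Food
--------------------------------------
  1   | van | tennis | yellow | curry
  2   | coupe | golf | red | sushi
  3   | sedan | swimming | purple | pizza
  4   | wagon | chess | green | tacos
  5   | truck | soccer | blue | pasta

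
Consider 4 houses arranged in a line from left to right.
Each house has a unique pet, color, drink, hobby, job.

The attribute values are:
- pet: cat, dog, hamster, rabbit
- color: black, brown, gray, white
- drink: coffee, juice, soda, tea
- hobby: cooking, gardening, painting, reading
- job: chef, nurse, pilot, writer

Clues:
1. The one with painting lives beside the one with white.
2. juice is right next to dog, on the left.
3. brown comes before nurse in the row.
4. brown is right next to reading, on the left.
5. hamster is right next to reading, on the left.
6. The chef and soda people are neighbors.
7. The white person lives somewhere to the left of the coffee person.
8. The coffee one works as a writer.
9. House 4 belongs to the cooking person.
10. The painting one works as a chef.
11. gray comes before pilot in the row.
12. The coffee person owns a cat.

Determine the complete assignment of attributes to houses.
Solution:

House | Pet | Color | Drink | Hobby | Job
-----------------------------------------
  1   | hamster | brown | juice | painting | chef
  2   | dog | white | soda | reading | nurse
  3   | cat | gray | coffee | gardening | writer
  4   | rabbit | black | tea | cooking | pilot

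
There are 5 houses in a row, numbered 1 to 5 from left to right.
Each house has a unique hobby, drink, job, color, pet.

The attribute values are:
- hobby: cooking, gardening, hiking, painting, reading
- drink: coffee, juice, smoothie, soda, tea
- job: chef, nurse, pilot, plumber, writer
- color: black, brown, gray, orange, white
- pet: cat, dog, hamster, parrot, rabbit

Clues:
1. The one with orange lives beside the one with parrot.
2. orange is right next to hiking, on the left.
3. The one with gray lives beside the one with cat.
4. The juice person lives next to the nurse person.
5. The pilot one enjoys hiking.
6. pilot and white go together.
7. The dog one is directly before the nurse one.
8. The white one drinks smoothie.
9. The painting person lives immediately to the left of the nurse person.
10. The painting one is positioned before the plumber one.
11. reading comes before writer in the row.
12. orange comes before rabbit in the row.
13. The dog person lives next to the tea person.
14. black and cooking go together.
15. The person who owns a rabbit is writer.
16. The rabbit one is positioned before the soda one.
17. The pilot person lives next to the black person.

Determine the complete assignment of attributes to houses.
Solution:

House | Hobby | Drink | Job | Color | Pet
-----------------------------------------
  1   | painting | juice | chef | gray | dog
  2   | reading | tea | nurse | orange | cat
  3   | hiking | smoothie | pilot | white | parrot
  4   | cooking | coffee | writer | black | rabbit
  5   | gardening | soda | plumber | brown | hamster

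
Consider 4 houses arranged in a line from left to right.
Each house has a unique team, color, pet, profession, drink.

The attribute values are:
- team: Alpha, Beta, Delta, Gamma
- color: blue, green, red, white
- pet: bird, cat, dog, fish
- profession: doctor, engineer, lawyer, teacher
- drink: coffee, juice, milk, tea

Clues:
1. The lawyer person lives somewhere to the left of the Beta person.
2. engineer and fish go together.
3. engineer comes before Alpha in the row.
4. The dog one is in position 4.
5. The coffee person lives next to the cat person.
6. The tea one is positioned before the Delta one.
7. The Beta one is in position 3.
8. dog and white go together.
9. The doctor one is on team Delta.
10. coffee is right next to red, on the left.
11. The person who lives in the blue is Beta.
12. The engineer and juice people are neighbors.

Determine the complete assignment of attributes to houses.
Solution:

House | Team | Color | Pet | Profession | Drink
-----------------------------------------------
  1   | Gamma | green | fish | engineer | coffee
  2   | Alpha | red | cat | lawyer | juice
  3   | Beta | blue | bird | teacher | tea
  4   | Delta | white | dog | doctor | milk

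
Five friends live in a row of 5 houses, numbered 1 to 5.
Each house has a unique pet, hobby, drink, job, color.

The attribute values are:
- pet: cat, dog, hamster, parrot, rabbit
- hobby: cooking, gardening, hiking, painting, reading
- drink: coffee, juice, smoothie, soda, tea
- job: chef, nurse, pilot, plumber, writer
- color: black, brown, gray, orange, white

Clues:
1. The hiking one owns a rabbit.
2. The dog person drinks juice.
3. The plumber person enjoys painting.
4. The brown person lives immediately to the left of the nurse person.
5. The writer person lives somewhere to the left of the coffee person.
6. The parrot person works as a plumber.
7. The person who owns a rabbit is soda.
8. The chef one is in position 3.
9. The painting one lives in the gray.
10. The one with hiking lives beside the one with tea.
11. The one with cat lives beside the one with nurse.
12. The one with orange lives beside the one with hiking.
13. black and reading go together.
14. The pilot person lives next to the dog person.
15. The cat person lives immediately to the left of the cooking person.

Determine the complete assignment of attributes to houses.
Solution:

House | Pet | Hobby | Drink | Job | Color
-----------------------------------------
  1   | cat | gardening | smoothie | pilot | brown
  2   | dog | cooking | juice | nurse | orange
  3   | rabbit | hiking | soda | chef | white
  4   | hamster | reading | tea | writer | black
  5   | parrot | painting | coffee | plumber | gray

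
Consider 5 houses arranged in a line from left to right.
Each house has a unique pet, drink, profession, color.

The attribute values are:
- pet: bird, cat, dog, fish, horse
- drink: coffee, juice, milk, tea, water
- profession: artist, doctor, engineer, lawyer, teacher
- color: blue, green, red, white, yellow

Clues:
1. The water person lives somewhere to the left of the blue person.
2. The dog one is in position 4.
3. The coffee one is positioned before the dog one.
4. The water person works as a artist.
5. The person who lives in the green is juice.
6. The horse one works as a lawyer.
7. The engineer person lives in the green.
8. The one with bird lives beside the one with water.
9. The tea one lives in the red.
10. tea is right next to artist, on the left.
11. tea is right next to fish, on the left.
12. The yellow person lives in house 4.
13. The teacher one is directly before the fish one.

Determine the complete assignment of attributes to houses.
Solution:

House | Pet | Drink | Profession | Color
----------------------------------------
  1   | bird | tea | teacher | red
  2   | fish | water | artist | white
  3   | horse | coffee | lawyer | blue
  4   | dog | milk | doctor | yellow
  5   | cat | juice | engineer | green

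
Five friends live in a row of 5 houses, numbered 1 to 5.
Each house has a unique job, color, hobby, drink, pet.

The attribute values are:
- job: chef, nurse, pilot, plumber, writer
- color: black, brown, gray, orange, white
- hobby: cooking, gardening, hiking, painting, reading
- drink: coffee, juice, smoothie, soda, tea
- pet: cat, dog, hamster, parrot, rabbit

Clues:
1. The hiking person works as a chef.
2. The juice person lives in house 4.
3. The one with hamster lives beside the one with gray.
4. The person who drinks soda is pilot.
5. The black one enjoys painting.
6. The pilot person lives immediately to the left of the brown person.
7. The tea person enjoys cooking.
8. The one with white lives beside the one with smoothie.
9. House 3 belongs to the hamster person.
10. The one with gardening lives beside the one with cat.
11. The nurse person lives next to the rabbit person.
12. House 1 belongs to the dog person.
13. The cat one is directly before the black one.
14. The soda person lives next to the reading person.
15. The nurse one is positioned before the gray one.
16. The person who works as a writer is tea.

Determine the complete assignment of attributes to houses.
Solution:

House | Job | Color | Hobby | Drink | Pet
-----------------------------------------
  1   | pilot | white | gardening | soda | dog
  2   | plumber | brown | reading | smoothie | cat
  3   | nurse | black | painting | coffee | hamster
  4   | chef | gray | hiking | juice | rabbit
  5   | writer | orange | cooking | tea | parrot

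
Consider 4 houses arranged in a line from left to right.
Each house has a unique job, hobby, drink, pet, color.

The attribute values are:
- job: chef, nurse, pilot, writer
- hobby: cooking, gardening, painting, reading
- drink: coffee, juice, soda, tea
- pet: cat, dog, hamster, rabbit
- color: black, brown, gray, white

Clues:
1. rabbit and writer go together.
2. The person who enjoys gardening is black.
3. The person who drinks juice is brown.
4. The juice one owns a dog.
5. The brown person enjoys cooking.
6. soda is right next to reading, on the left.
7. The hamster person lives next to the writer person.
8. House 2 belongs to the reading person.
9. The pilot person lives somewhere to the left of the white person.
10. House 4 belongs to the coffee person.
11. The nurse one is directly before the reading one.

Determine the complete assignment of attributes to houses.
Solution:

House | Job | Hobby | Drink | Pet | Color
-----------------------------------------
  1   | nurse | gardening | soda | hamster | black
  2   | writer | reading | tea | rabbit | gray
  3   | pilot | cooking | juice | dog | brown
  4   | chef | painting | coffee | cat | white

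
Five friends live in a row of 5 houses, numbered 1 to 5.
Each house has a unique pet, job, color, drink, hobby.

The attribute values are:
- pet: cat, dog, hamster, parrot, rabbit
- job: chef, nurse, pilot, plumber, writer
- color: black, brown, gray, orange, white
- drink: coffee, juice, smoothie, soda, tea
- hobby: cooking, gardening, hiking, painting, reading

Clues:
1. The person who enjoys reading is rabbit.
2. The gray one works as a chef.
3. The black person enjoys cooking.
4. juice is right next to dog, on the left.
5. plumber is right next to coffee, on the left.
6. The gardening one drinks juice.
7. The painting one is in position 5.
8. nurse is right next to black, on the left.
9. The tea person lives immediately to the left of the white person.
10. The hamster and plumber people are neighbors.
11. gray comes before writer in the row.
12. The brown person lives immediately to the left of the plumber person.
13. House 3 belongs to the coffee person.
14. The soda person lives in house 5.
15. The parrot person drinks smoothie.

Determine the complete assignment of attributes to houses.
Solution:

House | Pet | Job | Color | Drink | Hobby
-----------------------------------------
  1   | hamster | nurse | brown | juice | gardening
  2   | dog | plumber | black | tea | cooking
  3   | rabbit | pilot | white | coffee | reading
  4   | parrot | chef | gray | smoothie | hiking
  5   | cat | writer | orange | soda | painting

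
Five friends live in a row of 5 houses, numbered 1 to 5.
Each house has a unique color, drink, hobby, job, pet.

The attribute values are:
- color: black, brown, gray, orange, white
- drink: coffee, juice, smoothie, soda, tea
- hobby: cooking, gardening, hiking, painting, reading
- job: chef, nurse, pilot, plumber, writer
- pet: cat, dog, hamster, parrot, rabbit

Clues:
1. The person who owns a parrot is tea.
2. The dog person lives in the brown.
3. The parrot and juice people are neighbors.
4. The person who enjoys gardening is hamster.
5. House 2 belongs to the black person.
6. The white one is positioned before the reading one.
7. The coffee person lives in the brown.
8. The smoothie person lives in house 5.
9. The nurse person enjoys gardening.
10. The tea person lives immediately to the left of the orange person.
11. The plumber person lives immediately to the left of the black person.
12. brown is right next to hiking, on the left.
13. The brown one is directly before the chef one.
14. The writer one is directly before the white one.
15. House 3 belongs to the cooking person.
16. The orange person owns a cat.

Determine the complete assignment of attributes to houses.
Solution:

House | Color | Drink | Hobby | Job | Pet
-----------------------------------------
  1   | brown | coffee | painting | plumber | dog
  2   | black | tea | hiking | chef | parrot
  3   | orange | juice | cooking | writer | cat
  4   | white | soda | gardening | nurse | hamster
  5   | gray | smoothie | reading | pilot | rabbit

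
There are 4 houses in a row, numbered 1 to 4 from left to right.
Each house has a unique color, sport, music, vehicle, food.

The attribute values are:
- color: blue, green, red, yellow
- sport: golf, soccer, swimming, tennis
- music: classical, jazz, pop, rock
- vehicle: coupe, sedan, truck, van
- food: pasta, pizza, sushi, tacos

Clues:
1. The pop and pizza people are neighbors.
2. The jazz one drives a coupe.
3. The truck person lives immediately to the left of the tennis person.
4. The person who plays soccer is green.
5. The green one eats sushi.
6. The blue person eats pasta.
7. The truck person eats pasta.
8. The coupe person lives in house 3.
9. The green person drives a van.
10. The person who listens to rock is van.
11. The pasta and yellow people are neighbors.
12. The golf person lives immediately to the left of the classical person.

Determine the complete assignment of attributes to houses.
Solution:

House | Color | Sport | Music | Vehicle | Food
----------------------------------------------
  1   | blue | golf | pop | truck | pasta
  2   | yellow | tennis | classical | sedan | pizza
  3   | red | swimming | jazz | coupe | tacos
  4   | green | soccer | rock | van | sushi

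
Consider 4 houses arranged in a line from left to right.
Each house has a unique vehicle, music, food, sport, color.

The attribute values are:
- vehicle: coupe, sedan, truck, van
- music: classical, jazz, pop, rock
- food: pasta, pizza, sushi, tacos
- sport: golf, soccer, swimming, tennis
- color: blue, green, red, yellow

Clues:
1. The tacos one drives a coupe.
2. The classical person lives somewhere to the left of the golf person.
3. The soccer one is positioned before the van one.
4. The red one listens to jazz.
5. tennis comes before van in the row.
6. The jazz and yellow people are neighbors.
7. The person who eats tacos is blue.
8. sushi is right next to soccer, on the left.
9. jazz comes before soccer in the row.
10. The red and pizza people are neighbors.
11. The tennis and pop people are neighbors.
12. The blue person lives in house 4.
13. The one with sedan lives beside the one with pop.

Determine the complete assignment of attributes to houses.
Solution:

House | Vehicle | Music | Food | Sport | Color
----------------------------------------------
  1   | sedan | jazz | sushi | tennis | red
  2   | truck | pop | pizza | soccer | yellow
  3   | van | classical | pasta | swimming | green
  4   | coupe | rock | tacos | golf | blue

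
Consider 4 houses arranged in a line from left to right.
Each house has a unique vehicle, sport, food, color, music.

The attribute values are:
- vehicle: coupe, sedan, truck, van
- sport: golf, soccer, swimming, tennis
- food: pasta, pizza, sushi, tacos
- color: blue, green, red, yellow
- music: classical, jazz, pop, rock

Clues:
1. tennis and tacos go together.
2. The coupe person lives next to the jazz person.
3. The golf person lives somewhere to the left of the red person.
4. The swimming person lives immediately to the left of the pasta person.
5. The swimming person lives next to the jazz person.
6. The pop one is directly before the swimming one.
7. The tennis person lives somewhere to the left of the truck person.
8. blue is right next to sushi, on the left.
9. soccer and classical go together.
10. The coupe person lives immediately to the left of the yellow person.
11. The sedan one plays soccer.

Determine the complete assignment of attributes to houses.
Solution:

House | Vehicle | Sport | Food | Color | Music
----------------------------------------------
  1   | van | tennis | tacos | blue | pop
  2   | coupe | swimming | sushi | green | rock
  3   | truck | golf | pasta | yellow | jazz
  4   | sedan | soccer | pizza | red | classical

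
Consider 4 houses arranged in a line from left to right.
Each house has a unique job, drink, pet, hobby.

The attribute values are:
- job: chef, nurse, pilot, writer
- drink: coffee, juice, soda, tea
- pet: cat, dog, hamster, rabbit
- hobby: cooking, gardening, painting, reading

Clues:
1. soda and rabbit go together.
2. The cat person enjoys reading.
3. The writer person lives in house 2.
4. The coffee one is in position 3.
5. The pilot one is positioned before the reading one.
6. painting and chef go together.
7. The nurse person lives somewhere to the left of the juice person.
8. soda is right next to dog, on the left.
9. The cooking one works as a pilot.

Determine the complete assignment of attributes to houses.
Solution:

House | Job | Drink | Pet | Hobby
---------------------------------
  1   | pilot | soda | rabbit | cooking
  2   | writer | tea | dog | gardening
  3   | nurse | coffee | cat | reading
  4   | chef | juice | hamster | painting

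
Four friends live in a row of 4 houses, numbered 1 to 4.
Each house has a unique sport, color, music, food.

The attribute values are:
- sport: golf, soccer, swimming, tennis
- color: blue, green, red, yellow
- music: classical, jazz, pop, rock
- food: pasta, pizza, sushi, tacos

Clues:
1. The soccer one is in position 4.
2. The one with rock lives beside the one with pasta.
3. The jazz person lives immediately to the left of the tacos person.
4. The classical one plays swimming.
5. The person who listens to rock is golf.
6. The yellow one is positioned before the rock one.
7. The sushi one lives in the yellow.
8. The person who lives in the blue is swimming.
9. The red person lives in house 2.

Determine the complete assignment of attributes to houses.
Solution:

House | Sport | Color | Music | Food
------------------------------------
  1   | tennis | yellow | jazz | sushi
  2   | golf | red | rock | tacos
  3   | swimming | blue | classical | pasta
  4   | soccer | green | pop | pizza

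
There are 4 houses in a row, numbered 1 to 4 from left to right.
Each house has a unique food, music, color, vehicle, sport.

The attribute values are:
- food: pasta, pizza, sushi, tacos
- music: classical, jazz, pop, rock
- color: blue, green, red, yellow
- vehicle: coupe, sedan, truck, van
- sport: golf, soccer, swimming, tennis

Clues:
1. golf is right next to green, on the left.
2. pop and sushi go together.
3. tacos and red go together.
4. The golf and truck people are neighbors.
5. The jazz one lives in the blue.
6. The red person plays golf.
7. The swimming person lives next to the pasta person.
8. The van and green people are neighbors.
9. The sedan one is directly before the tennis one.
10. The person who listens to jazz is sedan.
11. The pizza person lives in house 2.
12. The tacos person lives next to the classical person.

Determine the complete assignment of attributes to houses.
Solution:

House | Food | Music | Color | Vehicle | Sport
----------------------------------------------
  1   | tacos | rock | red | van | golf
  2   | pizza | classical | green | truck | swimming
  3   | pasta | jazz | blue | sedan | soccer
  4   | sushi | pop | yellow | coupe | tennis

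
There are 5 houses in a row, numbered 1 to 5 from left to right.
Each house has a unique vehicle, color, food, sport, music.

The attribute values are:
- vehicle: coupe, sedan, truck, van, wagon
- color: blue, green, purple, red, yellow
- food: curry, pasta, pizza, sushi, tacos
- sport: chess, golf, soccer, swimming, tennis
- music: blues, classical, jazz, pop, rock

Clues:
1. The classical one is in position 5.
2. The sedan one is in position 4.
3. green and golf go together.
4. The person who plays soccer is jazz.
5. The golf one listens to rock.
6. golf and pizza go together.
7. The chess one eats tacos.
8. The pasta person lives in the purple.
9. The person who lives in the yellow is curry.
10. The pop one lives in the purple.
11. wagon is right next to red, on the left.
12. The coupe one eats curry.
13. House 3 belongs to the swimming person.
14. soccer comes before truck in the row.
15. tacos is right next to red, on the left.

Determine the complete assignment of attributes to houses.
Solution:

House | Vehicle | Color | Food | Sport | Music
----------------------------------------------
  1   | wagon | blue | tacos | chess | blues
  2   | van | red | sushi | soccer | jazz
  3   | truck | purple | pasta | swimming | pop
  4   | sedan | green | pizza | golf | rock
  5   | coupe | yellow | curry | tennis | classical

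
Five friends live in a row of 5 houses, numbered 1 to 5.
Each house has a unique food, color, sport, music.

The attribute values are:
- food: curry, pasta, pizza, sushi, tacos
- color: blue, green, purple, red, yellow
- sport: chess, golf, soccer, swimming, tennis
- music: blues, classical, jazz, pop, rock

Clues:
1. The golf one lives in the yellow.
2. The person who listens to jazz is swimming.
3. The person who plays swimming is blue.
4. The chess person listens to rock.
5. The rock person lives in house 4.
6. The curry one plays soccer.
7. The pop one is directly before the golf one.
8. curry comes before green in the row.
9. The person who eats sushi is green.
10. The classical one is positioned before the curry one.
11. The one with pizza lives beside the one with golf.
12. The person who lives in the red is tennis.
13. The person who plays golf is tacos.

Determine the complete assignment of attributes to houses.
Solution:

House | Food | Color | Sport | Music
------------------------------------
  1   | pizza | red | tennis | pop
  2   | tacos | yellow | golf | classical
  3   | curry | purple | soccer | blues
  4   | sushi | green | chess | rock
  5   | pasta | blue | swimming | jazz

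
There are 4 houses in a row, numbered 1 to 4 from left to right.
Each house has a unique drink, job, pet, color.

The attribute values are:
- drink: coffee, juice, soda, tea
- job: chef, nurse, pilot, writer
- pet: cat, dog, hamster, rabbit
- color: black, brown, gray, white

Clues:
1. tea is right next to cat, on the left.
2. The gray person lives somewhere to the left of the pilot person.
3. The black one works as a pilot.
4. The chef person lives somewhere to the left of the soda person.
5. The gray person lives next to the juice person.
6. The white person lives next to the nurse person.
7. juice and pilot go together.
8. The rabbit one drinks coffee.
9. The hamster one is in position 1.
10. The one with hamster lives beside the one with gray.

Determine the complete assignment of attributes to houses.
Solution:

House | Drink | Job | Pet | Color
---------------------------------
  1   | tea | chef | hamster | white
  2   | soda | nurse | cat | gray
  3   | juice | pilot | dog | black
  4   | coffee | writer | rabbit | brown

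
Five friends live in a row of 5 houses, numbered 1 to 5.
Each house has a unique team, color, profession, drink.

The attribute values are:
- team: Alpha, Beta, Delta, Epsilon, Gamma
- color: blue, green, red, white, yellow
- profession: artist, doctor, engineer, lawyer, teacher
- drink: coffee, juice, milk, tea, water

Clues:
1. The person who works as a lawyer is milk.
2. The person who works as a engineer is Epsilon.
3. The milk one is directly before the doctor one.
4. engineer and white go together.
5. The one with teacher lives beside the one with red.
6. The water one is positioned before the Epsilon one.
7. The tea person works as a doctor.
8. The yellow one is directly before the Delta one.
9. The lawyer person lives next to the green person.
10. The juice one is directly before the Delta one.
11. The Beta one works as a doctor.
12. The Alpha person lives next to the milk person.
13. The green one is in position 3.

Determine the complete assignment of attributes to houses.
Solution:

House | Team | Color | Profession | Drink
-----------------------------------------
  1   | Alpha | yellow | teacher | juice
  2   | Delta | red | lawyer | milk
  3   | Beta | green | doctor | tea
  4   | Gamma | blue | artist | water
  5   | Epsilon | white | engineer | coffee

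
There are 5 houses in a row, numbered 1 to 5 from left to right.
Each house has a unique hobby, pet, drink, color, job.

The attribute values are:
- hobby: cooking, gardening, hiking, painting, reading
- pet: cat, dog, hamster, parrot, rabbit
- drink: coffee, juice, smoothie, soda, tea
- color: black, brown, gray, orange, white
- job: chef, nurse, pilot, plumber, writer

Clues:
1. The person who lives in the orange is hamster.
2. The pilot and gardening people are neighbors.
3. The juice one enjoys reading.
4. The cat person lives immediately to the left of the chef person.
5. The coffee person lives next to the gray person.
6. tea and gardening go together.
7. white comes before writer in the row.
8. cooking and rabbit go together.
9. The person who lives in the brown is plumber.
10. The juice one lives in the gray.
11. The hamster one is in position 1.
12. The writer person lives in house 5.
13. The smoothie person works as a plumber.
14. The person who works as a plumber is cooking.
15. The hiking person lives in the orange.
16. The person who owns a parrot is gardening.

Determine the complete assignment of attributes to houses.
Solution:

House | Hobby | Pet | Drink | Color | Job
-----------------------------------------
  1   | hiking | hamster | coffee | orange | nurse
  2   | reading | cat | juice | gray | pilot
  3   | gardening | parrot | tea | white | chef
  4   | cooking | rabbit | smoothie | brown | plumber
  5   | painting | dog | soda | black | writer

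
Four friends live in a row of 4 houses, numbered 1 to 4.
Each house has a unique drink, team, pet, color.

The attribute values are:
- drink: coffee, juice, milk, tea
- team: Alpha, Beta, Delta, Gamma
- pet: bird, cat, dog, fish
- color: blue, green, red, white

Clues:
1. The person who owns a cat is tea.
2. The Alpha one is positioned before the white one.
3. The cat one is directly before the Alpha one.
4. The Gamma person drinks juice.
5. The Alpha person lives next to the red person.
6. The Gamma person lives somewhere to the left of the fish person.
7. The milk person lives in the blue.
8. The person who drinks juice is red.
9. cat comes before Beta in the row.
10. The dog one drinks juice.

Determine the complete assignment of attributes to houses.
Solution:

House | Drink | Team | Pet | Color
----------------------------------
  1   | tea | Delta | cat | green
  2   | milk | Alpha | bird | blue
  3   | juice | Gamma | dog | red
  4   | coffee | Beta | fish | white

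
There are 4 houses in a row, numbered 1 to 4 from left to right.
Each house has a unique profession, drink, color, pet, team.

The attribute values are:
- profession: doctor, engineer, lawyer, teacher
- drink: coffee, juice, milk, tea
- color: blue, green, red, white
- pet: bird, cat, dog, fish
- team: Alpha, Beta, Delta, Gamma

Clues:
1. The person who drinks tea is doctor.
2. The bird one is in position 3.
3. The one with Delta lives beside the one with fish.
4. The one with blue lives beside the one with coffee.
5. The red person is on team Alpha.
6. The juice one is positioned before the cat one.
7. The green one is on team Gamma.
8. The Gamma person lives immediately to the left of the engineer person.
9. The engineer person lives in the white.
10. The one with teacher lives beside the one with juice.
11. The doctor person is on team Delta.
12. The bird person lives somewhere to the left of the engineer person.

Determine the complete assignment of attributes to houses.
Solution:

House | Profession | Drink | Color | Pet | Team
-----------------------------------------------
  1   | doctor | tea | blue | dog | Delta
  2   | teacher | coffee | red | fish | Alpha
  3   | lawyer | juice | green | bird | Gamma
  4   | engineer | milk | white | cat | Beta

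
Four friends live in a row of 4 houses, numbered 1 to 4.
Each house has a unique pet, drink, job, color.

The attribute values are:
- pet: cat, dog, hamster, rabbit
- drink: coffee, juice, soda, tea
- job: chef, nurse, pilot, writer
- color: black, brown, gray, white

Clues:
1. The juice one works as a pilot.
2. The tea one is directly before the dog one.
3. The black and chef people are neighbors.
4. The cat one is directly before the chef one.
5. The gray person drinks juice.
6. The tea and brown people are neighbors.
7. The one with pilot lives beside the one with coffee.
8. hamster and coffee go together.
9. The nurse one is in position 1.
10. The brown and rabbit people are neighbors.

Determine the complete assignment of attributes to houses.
Solution:

House | Pet | Drink | Job | Color
---------------------------------
  1   | cat | tea | nurse | black
  2   | dog | soda | chef | brown
  3   | rabbit | juice | pilot | gray
  4   | hamster | coffee | writer | white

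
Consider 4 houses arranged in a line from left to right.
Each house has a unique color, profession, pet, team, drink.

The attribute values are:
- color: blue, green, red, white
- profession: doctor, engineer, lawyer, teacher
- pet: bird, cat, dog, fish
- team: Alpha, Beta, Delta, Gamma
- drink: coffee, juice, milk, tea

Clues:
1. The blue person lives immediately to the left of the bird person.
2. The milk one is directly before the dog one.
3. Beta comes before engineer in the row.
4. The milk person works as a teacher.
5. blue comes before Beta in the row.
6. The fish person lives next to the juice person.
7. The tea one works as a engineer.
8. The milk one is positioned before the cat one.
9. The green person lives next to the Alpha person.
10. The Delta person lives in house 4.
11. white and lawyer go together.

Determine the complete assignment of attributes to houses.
Solution:

House | Color | Profession | Pet | Team | Drink
-----------------------------------------------
  1   | green | teacher | fish | Gamma | milk
  2   | blue | doctor | dog | Alpha | juice
  3   | white | lawyer | bird | Beta | coffee
  4   | red | engineer | cat | Delta | tea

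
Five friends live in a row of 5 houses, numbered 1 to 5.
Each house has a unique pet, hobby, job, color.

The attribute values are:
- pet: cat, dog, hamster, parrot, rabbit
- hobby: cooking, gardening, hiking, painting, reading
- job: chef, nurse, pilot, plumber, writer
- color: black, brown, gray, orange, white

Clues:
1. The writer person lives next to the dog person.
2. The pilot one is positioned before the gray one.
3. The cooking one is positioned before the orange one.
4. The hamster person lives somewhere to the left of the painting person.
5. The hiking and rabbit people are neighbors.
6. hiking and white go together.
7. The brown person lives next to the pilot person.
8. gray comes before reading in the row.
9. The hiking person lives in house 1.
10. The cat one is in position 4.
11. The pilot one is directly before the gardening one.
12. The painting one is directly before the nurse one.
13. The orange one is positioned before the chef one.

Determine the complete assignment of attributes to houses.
Solution:

House | Pet | Hobby | Job | Color
---------------------------------
  1   | hamster | hiking | plumber | white
  2   | rabbit | cooking | writer | brown
  3   | dog | painting | pilot | orange
  4   | cat | gardening | nurse | gray
  5   | parrot | reading | chef | black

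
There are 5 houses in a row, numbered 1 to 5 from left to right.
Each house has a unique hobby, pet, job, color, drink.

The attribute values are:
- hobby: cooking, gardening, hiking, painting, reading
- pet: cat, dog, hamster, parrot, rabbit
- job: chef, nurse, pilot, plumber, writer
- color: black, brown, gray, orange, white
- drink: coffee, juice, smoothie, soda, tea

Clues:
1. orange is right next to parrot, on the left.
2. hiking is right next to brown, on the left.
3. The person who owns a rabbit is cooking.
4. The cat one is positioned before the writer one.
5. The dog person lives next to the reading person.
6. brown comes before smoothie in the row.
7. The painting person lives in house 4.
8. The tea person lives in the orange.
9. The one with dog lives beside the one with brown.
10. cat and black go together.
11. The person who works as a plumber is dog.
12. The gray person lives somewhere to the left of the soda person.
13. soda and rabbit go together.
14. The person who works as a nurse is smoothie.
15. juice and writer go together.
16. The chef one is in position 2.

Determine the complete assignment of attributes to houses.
Solution:

House | Hobby | Pet | Job | Color | Drink
-----------------------------------------
  1   | hiking | dog | plumber | orange | tea
  2   | reading | parrot | chef | brown | coffee
  3   | gardening | cat | nurse | black | smoothie
  4   | painting | hamster | writer | gray | juice
  5   | cooking | rabbit | pilot | white | soda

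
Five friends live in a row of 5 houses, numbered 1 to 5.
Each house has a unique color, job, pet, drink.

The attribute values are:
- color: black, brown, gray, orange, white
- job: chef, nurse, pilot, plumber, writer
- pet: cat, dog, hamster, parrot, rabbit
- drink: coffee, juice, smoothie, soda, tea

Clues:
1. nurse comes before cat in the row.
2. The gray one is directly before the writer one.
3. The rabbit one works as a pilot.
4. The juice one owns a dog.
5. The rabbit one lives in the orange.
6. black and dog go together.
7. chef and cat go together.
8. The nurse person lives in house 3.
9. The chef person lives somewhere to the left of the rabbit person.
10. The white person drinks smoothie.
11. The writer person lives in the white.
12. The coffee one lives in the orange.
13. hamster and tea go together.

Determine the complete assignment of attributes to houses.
Solution:

House | Color | Job | Pet | Drink
---------------------------------
  1   | gray | plumber | hamster | tea
  2   | white | writer | parrot | smoothie
  3   | black | nurse | dog | juice
  4   | brown | chef | cat | soda
  5   | orange | pilot | rabbit | coffee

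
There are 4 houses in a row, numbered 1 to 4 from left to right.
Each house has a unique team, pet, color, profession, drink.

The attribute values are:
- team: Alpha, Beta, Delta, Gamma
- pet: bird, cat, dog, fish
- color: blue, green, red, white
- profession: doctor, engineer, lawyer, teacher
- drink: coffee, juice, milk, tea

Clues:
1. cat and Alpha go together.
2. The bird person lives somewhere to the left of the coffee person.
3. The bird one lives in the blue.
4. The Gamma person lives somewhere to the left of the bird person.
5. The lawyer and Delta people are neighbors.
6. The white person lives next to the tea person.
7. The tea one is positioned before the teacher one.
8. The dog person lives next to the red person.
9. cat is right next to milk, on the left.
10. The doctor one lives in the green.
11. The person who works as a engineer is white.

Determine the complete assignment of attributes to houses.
Solution:

House | Team | Pet | Color | Profession | Drink
-----------------------------------------------
  1   | Gamma | dog | white | engineer | juice
  2   | Alpha | cat | red | lawyer | tea
  3   | Delta | bird | blue | teacher | milk
  4   | Beta | fish | green | doctor | coffee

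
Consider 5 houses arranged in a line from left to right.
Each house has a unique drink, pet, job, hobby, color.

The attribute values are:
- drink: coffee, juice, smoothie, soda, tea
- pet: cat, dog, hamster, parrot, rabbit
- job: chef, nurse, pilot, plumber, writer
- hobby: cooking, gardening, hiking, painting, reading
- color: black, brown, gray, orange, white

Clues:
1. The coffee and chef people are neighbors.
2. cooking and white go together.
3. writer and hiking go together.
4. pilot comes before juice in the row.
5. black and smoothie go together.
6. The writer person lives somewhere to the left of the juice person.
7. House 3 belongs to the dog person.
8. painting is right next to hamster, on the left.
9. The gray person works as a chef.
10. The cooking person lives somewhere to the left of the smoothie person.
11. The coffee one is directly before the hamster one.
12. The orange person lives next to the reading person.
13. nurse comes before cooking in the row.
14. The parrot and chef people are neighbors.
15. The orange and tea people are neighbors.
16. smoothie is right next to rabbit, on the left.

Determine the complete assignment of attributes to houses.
Solution:

House | Drink | Pet | Job | Hobby | Color
-----------------------------------------
  1   | coffee | parrot | nurse | painting | orange
  2   | tea | hamster | chef | reading | gray
  3   | soda | dog | pilot | cooking | white
  4   | smoothie | cat | writer | hiking | black
  5   | juice | rabbit | plumber | gardening | brown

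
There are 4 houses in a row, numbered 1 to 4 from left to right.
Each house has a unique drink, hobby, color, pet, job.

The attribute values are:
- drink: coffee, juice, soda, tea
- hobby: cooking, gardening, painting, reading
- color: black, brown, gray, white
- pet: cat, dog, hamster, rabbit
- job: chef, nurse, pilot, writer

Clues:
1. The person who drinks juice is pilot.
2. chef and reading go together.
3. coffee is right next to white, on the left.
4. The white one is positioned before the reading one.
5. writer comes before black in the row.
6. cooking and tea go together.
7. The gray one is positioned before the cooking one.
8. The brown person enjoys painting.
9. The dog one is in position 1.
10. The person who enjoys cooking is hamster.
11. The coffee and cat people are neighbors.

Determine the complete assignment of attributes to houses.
Solution:

House | Drink | Hobby | Color | Pet | Job
-----------------------------------------
  1   | coffee | painting | brown | dog | writer
  2   | juice | gardening | white | cat | pilot
  3   | soda | reading | gray | rabbit | chef
  4   | tea | cooking | black | hamster | nurse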